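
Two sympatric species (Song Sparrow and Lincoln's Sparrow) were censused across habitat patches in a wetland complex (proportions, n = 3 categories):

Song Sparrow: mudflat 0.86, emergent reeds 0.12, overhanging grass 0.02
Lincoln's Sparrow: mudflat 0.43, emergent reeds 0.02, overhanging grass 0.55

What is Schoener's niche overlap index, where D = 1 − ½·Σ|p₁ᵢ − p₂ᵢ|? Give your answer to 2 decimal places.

0.47

Σ|p₁ᵢ − p₂ᵢ| = 0.43 + 0.10 + 0.53 = 1.06
D = 1 − ½ × 1.06 = 1 − 0.530 = 0.4700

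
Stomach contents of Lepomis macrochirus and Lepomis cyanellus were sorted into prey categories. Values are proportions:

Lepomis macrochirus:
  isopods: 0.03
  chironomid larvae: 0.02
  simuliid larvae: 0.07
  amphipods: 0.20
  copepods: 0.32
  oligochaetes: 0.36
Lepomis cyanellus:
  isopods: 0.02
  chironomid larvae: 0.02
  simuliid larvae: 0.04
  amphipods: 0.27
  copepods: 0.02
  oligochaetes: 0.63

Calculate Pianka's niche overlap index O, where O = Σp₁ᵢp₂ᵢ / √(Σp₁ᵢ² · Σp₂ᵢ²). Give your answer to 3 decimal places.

0.803

Σ p₁ᵢp₂ᵢ = 0.0006 + 0.0004 + 0.0028 + 0.0540 + 0.0064 + 0.2268 = 0.2910
Σp_1ᵢ² = 0.03² + 0.02² + 0.07² + 0.20² + 0.32² + 0.36² = 0.0009 + 0.0004 + 0.0049 + 0.0400 + 0.1024 + 0.1296 = 0.2782
Σp_2ᵢ² = 0.02² + 0.02² + 0.04² + 0.27² + 0.02² + 0.63² = 0.0004 + 0.0004 + 0.0016 + 0.0729 + 0.0004 + 0.3969 = 0.4726
O = 0.2910 / √(0.2782 × 0.4726) = 0.2910 / 0.362598 = 0.80254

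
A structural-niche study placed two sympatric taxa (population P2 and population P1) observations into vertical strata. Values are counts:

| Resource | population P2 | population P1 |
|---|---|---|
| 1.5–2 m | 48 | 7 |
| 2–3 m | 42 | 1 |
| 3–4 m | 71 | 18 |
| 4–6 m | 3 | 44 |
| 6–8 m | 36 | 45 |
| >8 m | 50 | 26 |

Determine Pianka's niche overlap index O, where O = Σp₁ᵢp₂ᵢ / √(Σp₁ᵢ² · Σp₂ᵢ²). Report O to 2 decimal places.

Proportions for population P2 (n=250): 48/250=0.1920, 42/250=0.1680, 71/250=0.2840, 3/250=0.0120, 36/250=0.1440, 50/250=0.2000
Proportions for population P1 (n=141): 7/141=0.0496, 1/141=0.0071, 18/141=0.1277, 44/141=0.3121, 45/141=0.3191, 26/141=0.1844
Σ p₁ᵢp₂ᵢ = 0.009523 + 0.001193 + 0.036267 + 0.003745 + 0.045950 + 0.036880 = 0.133558
Σp_1ᵢ² = 0.1920² + 0.1680² + 0.2840² + 0.0120² + 0.1440² + 0.2000² = 0.036864 + 0.028224 + 0.080656 + 0.000144 + 0.020736 + 0.040000 = 0.206624
Σp_2ᵢ² = 0.0496² + 0.0071² + 0.1277² + 0.3121² + 0.3191² + 0.1844² = 0.002460 + 0.000050 + 0.016307 + 0.097406 + 0.101825 + 0.034003 = 0.252051
O = 0.133558 / √(0.206624 × 0.252051) = 0.133558 / 0.2282100 = 0.5852

0.59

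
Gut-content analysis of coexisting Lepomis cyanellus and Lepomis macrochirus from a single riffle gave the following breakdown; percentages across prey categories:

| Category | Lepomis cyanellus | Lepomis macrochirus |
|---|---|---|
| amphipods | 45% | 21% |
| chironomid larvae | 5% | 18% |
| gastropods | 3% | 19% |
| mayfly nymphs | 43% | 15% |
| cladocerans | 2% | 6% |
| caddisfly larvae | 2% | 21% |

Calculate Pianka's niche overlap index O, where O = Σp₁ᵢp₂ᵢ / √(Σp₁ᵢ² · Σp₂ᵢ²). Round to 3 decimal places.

0.669

Convert percentages to proportions (divide by 100).
Σ p₁ᵢp₂ᵢ = 0.0945 + 0.0090 + 0.0057 + 0.0645 + 0.0012 + 0.0042 = 0.1791
Σp_1ᵢ² = 0.45² + 0.05² + 0.03² + 0.43² + 0.02² + 0.02² = 0.2025 + 0.0025 + 0.0009 + 0.1849 + 0.0004 + 0.0004 = 0.3916
Σp_2ᵢ² = 0.21² + 0.18² + 0.19² + 0.15² + 0.06² + 0.21² = 0.0441 + 0.0324 + 0.0361 + 0.0225 + 0.0036 + 0.0441 = 0.1828
O = 0.1791 / √(0.3916 × 0.1828) = 0.1791 / 0.267553 = 0.66940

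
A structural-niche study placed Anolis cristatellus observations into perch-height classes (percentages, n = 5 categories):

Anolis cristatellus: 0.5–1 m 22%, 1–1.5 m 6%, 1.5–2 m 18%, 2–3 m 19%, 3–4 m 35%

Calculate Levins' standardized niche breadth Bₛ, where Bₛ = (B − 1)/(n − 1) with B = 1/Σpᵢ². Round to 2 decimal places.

Convert percentages to proportions (divide by 100).
Σpᵢ² = 0.22² + 0.06² + 0.18² + 0.19² + 0.35² = 0.0484 + 0.0036 + 0.0324 + 0.0361 + 0.1225 = 0.2430
B = 1 / 0.2430 = 4.1152
Bₛ = (B − 1)/(n − 1) = (4.1152 − 1)/(5 − 1) = 3.1152/4 = 0.7788

0.78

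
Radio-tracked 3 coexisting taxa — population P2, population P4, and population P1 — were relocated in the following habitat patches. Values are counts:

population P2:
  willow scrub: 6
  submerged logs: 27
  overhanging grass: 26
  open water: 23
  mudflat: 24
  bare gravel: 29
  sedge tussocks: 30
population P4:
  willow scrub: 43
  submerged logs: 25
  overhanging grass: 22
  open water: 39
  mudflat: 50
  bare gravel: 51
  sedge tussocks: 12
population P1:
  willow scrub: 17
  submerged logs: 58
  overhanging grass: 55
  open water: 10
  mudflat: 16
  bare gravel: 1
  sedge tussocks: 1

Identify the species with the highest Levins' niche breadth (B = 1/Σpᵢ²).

population P2

Proportions for population P2 (n=165): 6/165=0.0364, 27/165=0.1636, 26/165=0.1576, 23/165=0.1394, 24/165=0.1455, 29/165=0.1758, 30/165=0.1818
Proportions for population P4 (n=242): 43/242=0.1777, 25/242=0.1033, 22/242=0.0909, 39/242=0.1612, 50/242=0.2066, 51/242=0.2107, 12/242=0.0496
Proportions for population P1 (n=158): 17/158=0.1076, 58/158=0.3671, 55/158=0.3481, 10/158=0.0633, 16/158=0.1013, 1/158=0.0063, 1/158=0.0063
Σp_P2ᵢ² = 0.0364² + 0.1636² + 0.1576² + 0.1394² + 0.1455² + 0.1758² + 0.1818² = 0.001325 + 0.026765 + 0.024838 + 0.019432 + 0.021170 + 0.030906 + 0.033051 = 0.157487
B_P2 = 1 / 0.157487 = 6.3497
Σp_P4ᵢ² = 0.1777² + 0.1033² + 0.0909² + 0.1612² + 0.2066² + 0.2107² + 0.0496² = 0.031577 + 0.010671 + 0.008263 + 0.025985 + 0.042684 + 0.044394 + 0.002460 = 0.166034
B_P4 = 1 / 0.166034 = 6.0229
Σp_P1ᵢ² = 0.1076² + 0.3671² + 0.3481² + 0.0633² + 0.1013² + 0.0063² + 0.0063² = 0.011578 + 0.134762 + 0.121174 + 0.004007 + 0.010262 + 0.000040 + 0.000040 = 0.281863
B_P1 = 1 / 0.281863 = 3.5478
Highest B → broadest niche (most generalist): population P2 (B = 6.35).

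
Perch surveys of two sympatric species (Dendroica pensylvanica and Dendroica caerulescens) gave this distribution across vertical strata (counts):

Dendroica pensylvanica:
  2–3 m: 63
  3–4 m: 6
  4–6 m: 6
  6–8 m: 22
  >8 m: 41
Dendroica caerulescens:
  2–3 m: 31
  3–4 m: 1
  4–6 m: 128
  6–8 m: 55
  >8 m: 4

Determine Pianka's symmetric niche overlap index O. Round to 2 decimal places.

0.36

Proportions for Dendroica pensylvanica (n=138): 63/138=0.4565, 6/138=0.0435, 6/138=0.0435, 22/138=0.1594, 41/138=0.2971
Proportions for Dendroica caerulescens (n=219): 31/219=0.1416, 1/219=0.0046, 128/219=0.5845, 55/219=0.2511, 4/219=0.0183
Σ p₁ᵢp₂ᵢ = 0.064640 + 0.000200 + 0.025426 + 0.040025 + 0.005437 = 0.135728
Σp_1ᵢ² = 0.4565² + 0.0435² + 0.0435² + 0.1594² + 0.2971² = 0.208392 + 0.001892 + 0.001892 + 0.025408 + 0.088268 = 0.325852
Σp_2ᵢ² = 0.1416² + 0.0046² + 0.5845² + 0.2511² + 0.0183² = 0.020051 + 0.000021 + 0.341640 + 0.063051 + 0.000335 = 0.425098
O = 0.135728 / √(0.325852 × 0.425098) = 0.135728 / 0.3721815 = 0.3647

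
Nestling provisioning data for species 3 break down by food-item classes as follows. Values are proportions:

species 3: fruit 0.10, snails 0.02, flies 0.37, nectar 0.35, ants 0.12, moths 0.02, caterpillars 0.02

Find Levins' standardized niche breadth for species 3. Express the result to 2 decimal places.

0.42

Σpᵢ² = 0.10² + 0.02² + 0.37² + 0.35² + 0.12² + 0.02² + 0.02² = 0.0100 + 0.0004 + 0.1369 + 0.1225 + 0.0144 + 0.0004 + 0.0004 = 0.2850
B = 1 / 0.2850 = 3.5088
Bₛ = (B − 1)/(n − 1) = (3.5088 − 1)/(7 − 1) = 2.5088/6 = 0.4181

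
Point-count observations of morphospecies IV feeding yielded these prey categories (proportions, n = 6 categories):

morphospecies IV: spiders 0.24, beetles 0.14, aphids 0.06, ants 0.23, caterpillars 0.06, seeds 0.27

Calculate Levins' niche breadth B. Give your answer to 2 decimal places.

Σpᵢ² = 0.24² + 0.14² + 0.06² + 0.23² + 0.06² + 0.27² = 0.0576 + 0.0196 + 0.0036 + 0.0529 + 0.0036 + 0.0729 = 0.2102
B = 1 / 0.2102 = 4.7574

4.76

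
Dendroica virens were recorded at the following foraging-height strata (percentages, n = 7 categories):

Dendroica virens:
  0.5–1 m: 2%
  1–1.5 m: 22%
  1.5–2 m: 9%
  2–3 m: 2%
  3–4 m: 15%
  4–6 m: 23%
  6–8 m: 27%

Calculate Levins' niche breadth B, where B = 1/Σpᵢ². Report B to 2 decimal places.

4.86

Convert percentages to proportions (divide by 100).
Σpᵢ² = 0.02² + 0.22² + 0.09² + 0.02² + 0.15² + 0.23² + 0.27² = 0.0004 + 0.0484 + 0.0081 + 0.0004 + 0.0225 + 0.0529 + 0.0729 = 0.2056
B = 1 / 0.2056 = 4.8638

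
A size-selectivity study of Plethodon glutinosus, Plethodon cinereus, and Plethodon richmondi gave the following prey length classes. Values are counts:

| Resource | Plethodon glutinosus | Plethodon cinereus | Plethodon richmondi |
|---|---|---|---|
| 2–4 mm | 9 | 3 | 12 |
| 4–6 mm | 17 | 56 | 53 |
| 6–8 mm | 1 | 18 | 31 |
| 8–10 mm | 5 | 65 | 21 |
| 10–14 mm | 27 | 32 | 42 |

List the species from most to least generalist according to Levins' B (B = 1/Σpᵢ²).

Plethodon richmondi > Plethodon cinereus > Plethodon glutinosus

Proportions for Plethodon glutinosus (n=59): 9/59=0.1525, 17/59=0.2881, 1/59=0.0169, 5/59=0.0847, 27/59=0.4576
Proportions for Plethodon cinereus (n=174): 3/174=0.0172, 56/174=0.3218, 18/174=0.1034, 65/174=0.3736, 32/174=0.1839
Proportions for Plethodon richmondi (n=159): 12/159=0.0755, 53/159=0.3333, 31/159=0.1950, 21/159=0.1321, 42/159=0.2642
Σp_glutᵢ² = 0.1525² + 0.2881² + 0.0169² + 0.0847² + 0.4576² = 0.023256 + 0.083002 + 0.000286 + 0.007174 + 0.209398 = 0.323116
B_glut = 1 / 0.323116 = 3.0949
Σp_cineᵢ² = 0.0172² + 0.3218² + 0.1034² + 0.3736² + 0.1839² = 0.000296 + 0.103555 + 0.010692 + 0.139577 + 0.033819 = 0.287939
B_cine = 1 / 0.287939 = 3.4730
Σp_richᵢ² = 0.0755² + 0.3333² + 0.1950² + 0.1321² + 0.2642² = 0.005700 + 0.111089 + 0.038025 + 0.017450 + 0.069802 = 0.242066
B_rich = 1 / 0.242066 = 4.1311
Ranking by B (broadest → narrowest): Plethodon richmondi (4.13) > Plethodon cinereus (3.47) > Plethodon glutinosus (3.09)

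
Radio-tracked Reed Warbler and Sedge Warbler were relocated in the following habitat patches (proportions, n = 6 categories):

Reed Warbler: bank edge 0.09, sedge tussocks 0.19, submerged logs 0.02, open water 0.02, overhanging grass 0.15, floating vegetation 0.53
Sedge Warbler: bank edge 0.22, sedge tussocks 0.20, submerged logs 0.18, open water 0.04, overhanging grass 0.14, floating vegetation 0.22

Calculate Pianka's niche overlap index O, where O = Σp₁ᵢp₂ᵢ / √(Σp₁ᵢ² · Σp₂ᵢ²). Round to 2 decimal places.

Σ p₁ᵢp₂ᵢ = 0.0198 + 0.0380 + 0.0036 + 0.0008 + 0.0210 + 0.1166 = 0.1998
Σp_1ᵢ² = 0.09² + 0.19² + 0.02² + 0.02² + 0.15² + 0.53² = 0.0081 + 0.0361 + 0.0004 + 0.0004 + 0.0225 + 0.2809 = 0.3484
Σp_2ᵢ² = 0.22² + 0.20² + 0.18² + 0.04² + 0.14² + 0.22² = 0.0484 + 0.0400 + 0.0324 + 0.0016 + 0.0196 + 0.0484 = 0.1904
O = 0.1998 / √(0.3484 × 0.1904) = 0.1998 / 0.25756 = 0.7757

0.78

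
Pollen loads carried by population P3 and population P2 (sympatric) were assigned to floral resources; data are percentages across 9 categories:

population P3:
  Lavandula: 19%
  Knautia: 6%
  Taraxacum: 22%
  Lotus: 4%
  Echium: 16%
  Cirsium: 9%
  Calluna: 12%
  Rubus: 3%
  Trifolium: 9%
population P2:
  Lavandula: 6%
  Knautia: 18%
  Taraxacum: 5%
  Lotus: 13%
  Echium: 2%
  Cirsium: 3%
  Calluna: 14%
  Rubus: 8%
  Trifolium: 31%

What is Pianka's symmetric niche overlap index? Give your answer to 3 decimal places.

Convert percentages to proportions (divide by 100).
Σ p₁ᵢp₂ᵢ = 0.0114 + 0.0108 + 0.0110 + 0.0052 + 0.0032 + 0.0027 + 0.0168 + 0.0024 + 0.0279 = 0.0914
Σp_1ᵢ² = 0.19² + 0.06² + 0.22² + 0.04² + 0.16² + 0.09² + 0.12² + 0.03² + 0.09² = 0.0361 + 0.0036 + 0.0484 + 0.0016 + 0.0256 + 0.0081 + 0.0144 + 0.0009 + 0.0081 = 0.1468
Σp_2ᵢ² = 0.06² + 0.18² + 0.05² + 0.13² + 0.02² + 0.03² + 0.14² + 0.08² + 0.31² = 0.0036 + 0.0324 + 0.0025 + 0.0169 + 0.0004 + 0.0009 + 0.0196 + 0.0064 + 0.0961 = 0.1788
O = 0.0914 / √(0.1468 × 0.1788) = 0.0914 / 0.162012 = 0.56416

0.564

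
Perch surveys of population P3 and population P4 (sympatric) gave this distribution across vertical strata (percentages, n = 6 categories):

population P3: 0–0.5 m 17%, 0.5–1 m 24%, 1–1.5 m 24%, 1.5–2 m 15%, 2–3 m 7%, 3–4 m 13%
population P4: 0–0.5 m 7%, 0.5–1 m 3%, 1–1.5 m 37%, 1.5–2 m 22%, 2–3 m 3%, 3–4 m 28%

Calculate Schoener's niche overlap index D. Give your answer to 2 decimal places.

Convert percentages to proportions (divide by 100).
Σ|p₁ᵢ − p₂ᵢ| = 0.10 + 0.21 + 0.13 + 0.07 + 0.04 + 0.15 = 0.70
D = 1 − ½ × 0.70 = 1 − 0.350 = 0.6500

0.65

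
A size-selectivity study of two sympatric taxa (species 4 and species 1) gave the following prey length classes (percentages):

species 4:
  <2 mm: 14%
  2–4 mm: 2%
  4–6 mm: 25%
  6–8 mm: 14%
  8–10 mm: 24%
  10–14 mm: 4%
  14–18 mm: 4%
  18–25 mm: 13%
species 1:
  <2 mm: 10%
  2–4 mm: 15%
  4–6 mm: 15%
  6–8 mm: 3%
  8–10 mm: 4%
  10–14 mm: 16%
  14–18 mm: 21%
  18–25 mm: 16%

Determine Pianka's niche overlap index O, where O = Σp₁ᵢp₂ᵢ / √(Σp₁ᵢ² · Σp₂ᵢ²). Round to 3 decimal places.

Convert percentages to proportions (divide by 100).
Σ p₁ᵢp₂ᵢ = 0.0140 + 0.0030 + 0.0375 + 0.0042 + 0.0096 + 0.0064 + 0.0084 + 0.0208 = 0.1039
Σp_1ᵢ² = 0.14² + 0.02² + 0.25² + 0.14² + 0.24² + 0.04² + 0.04² + 0.13² = 0.0196 + 0.0004 + 0.0625 + 0.0196 + 0.0576 + 0.0016 + 0.0016 + 0.0169 = 0.1798
Σp_2ᵢ² = 0.10² + 0.15² + 0.15² + 0.03² + 0.04² + 0.16² + 0.21² + 0.16² = 0.0100 + 0.0225 + 0.0225 + 0.0009 + 0.0016 + 0.0256 + 0.0441 + 0.0256 = 0.1528
O = 0.1039 / √(0.1798 × 0.1528) = 0.1039 / 0.165751 = 0.62684

0.627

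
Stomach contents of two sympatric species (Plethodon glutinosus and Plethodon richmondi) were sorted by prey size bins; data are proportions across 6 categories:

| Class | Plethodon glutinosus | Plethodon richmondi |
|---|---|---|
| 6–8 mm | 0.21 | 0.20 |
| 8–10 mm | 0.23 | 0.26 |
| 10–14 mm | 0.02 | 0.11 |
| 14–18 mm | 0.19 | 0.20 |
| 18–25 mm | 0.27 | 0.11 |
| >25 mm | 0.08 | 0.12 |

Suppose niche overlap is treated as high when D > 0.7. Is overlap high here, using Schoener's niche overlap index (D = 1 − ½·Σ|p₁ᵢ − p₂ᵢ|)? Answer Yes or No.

Σ|p₁ᵢ − p₂ᵢ| = 0.01 + 0.03 + 0.09 + 0.01 + 0.16 + 0.04 = 0.34
D = 1 − ½ × 0.34 = 1 − 0.170 = 0.8300
D = 0.8300 > 0.7 → Yes.

Yes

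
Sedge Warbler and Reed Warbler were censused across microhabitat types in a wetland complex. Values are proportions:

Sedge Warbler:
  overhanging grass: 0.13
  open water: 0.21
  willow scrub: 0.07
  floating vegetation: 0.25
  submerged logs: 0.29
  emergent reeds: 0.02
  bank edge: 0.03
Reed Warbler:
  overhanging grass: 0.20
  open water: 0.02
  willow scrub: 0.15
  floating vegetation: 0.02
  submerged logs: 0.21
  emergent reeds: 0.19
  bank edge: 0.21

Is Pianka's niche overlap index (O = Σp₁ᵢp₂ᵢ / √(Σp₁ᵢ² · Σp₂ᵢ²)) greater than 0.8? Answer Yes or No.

No

Σ p₁ᵢp₂ᵢ = 0.0260 + 0.0042 + 0.0105 + 0.0050 + 0.0609 + 0.0038 + 0.0063 = 0.1167
Σp_1ᵢ² = 0.13² + 0.21² + 0.07² + 0.25² + 0.29² + 0.02² + 0.03² = 0.0169 + 0.0441 + 0.0049 + 0.0625 + 0.0841 + 0.0004 + 0.0009 = 0.2138
Σp_2ᵢ² = 0.20² + 0.02² + 0.15² + 0.02² + 0.21² + 0.19² + 0.21² = 0.0400 + 0.0004 + 0.0225 + 0.0004 + 0.0441 + 0.0361 + 0.0441 = 0.1876
O = 0.1167 / √(0.2138 × 0.1876) = 0.1167 / 0.20027 = 0.5827
O = 0.5827 < 0.8 → No.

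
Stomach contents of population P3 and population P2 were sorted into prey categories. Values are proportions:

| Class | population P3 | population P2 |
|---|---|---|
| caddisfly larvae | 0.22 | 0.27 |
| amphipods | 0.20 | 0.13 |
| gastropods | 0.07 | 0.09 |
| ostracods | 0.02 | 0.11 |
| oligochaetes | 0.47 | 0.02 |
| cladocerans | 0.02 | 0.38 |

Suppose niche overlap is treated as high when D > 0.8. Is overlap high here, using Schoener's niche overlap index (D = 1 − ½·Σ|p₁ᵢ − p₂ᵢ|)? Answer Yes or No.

No

Σ|p₁ᵢ − p₂ᵢ| = 0.05 + 0.07 + 0.02 + 0.09 + 0.45 + 0.36 = 1.04
D = 1 − ½ × 1.04 = 1 − 0.520 = 0.4800
D = 0.4800 < 0.8 → No.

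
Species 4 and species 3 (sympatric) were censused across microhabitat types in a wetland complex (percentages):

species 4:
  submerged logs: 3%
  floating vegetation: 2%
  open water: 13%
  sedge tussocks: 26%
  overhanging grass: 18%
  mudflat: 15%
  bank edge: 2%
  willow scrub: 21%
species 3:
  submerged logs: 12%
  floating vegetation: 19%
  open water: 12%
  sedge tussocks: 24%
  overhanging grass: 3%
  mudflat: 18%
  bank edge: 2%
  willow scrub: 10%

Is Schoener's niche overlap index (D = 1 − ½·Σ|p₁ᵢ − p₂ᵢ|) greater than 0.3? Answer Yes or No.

Yes

Convert percentages to proportions (divide by 100).
Σ|p₁ᵢ − p₂ᵢ| = 0.09 + 0.17 + 0.01 + 0.02 + 0.15 + 0.03 + 0.00 + 0.11 = 0.58
D = 1 − ½ × 0.58 = 1 − 0.290 = 0.7100
D = 0.7100 > 0.3 → Yes.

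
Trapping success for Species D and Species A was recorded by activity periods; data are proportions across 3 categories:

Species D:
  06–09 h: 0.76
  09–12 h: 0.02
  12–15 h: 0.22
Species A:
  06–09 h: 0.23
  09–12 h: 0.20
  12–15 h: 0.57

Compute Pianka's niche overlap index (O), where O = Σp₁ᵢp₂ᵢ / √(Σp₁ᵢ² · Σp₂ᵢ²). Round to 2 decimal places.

Σ p₁ᵢp₂ᵢ = 0.1748 + 0.0040 + 0.1254 = 0.3042
Σp_1ᵢ² = 0.76² + 0.02² + 0.22² = 0.5776 + 0.0004 + 0.0484 = 0.6264
Σp_2ᵢ² = 0.23² + 0.20² + 0.57² = 0.0529 + 0.0400 + 0.3249 = 0.4178
O = 0.3042 / √(0.6264 × 0.4178) = 0.3042 / 0.51158 = 0.5946

0.59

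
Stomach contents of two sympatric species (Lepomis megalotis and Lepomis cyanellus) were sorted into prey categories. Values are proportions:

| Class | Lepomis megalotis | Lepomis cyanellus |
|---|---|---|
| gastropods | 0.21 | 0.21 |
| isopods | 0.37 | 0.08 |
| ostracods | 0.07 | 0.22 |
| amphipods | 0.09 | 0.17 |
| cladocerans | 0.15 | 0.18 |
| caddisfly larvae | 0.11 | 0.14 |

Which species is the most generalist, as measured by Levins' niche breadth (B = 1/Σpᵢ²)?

Σp_megaᵢ² = 0.21² + 0.37² + 0.07² + 0.09² + 0.15² + 0.11² = 0.0441 + 0.1369 + 0.0049 + 0.0081 + 0.0225 + 0.0121 = 0.2286
B_mega = 1 / 0.2286 = 4.3745
Σp_cyanᵢ² = 0.21² + 0.08² + 0.22² + 0.17² + 0.18² + 0.14² = 0.0441 + 0.0064 + 0.0484 + 0.0289 + 0.0324 + 0.0196 = 0.1798
B_cyan = 1 / 0.1798 = 5.5617
Highest B → broadest niche (most generalist): Lepomis cyanellus (B = 5.56).

Lepomis cyanellus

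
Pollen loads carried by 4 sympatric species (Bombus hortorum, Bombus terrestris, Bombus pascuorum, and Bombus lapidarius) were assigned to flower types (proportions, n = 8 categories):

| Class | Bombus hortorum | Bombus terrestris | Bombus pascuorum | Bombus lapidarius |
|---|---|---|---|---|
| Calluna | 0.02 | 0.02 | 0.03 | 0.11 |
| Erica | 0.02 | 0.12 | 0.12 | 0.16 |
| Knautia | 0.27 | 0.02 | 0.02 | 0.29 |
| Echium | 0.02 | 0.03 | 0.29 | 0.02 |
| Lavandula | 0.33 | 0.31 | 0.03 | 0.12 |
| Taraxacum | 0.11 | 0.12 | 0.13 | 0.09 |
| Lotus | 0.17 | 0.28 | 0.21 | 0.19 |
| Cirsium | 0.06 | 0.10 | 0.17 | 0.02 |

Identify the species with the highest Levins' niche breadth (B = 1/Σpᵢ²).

Σp_hortᵢ² = 0.02² + 0.02² + 0.27² + 0.02² + 0.33² + 0.11² + 0.17² + 0.06² = 0.0004 + 0.0004 + 0.0729 + 0.0004 + 0.1089 + 0.0121 + 0.0289 + 0.0036 = 0.2276
B_hort = 1 / 0.2276 = 4.3937
Σp_terrᵢ² = 0.02² + 0.12² + 0.02² + 0.03² + 0.31² + 0.12² + 0.28² + 0.10² = 0.0004 + 0.0144 + 0.0004 + 0.0009 + 0.0961 + 0.0144 + 0.0784 + 0.0100 = 0.2150
B_terr = 1 / 0.2150 = 4.6512
Σp_pascᵢ² = 0.03² + 0.12² + 0.02² + 0.29² + 0.03² + 0.13² + 0.21² + 0.17² = 0.0009 + 0.0144 + 0.0004 + 0.0841 + 0.0009 + 0.0169 + 0.0441 + 0.0289 = 0.1906
B_pasc = 1 / 0.1906 = 5.2466
Σp_lapiᵢ² = 0.11² + 0.16² + 0.29² + 0.02² + 0.12² + 0.09² + 0.19² + 0.02² = 0.0121 + 0.0256 + 0.0841 + 0.0004 + 0.0144 + 0.0081 + 0.0361 + 0.0004 = 0.1812
B_lapi = 1 / 0.1812 = 5.5188
Highest B → broadest niche (most generalist): Bombus lapidarius (B = 5.52).

Bombus lapidarius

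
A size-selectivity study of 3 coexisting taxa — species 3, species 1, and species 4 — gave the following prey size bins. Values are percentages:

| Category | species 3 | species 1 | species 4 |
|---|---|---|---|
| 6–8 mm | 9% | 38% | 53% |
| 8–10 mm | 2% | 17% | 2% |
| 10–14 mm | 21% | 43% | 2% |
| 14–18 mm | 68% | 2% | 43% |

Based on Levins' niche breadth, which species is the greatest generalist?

Convert percentages to proportions (divide by 100).
Σp_3ᵢ² = 0.09² + 0.02² + 0.21² + 0.68² = 0.0081 + 0.0004 + 0.0441 + 0.4624 = 0.5150
B_3 = 1 / 0.5150 = 1.9417
Σp_1ᵢ² = 0.38² + 0.17² + 0.43² + 0.02² = 0.1444 + 0.0289 + 0.1849 + 0.0004 = 0.3586
B_1 = 1 / 0.3586 = 2.7886
Σp_4ᵢ² = 0.53² + 0.02² + 0.02² + 0.43² = 0.2809 + 0.0004 + 0.0004 + 0.1849 = 0.4666
B_4 = 1 / 0.4666 = 2.1432
Highest B → broadest niche (most generalist): species 1 (B = 2.79).

species 1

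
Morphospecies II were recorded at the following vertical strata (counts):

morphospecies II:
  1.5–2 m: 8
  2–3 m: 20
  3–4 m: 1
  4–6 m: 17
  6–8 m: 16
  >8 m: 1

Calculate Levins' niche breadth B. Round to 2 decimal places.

Proportions for morphospecies II (n=63): 8/63=0.1270, 20/63=0.3175, 1/63=0.0159, 17/63=0.2698, 16/63=0.2540, 1/63=0.0159
Σpᵢ² = 0.1270² + 0.3175² + 0.0159² + 0.2698² + 0.2540² + 0.0159² = 0.016129 + 0.100806 + 0.000253 + 0.072792 + 0.064516 + 0.000253 = 0.254749
B = 1 / 0.254749 = 3.9254

3.93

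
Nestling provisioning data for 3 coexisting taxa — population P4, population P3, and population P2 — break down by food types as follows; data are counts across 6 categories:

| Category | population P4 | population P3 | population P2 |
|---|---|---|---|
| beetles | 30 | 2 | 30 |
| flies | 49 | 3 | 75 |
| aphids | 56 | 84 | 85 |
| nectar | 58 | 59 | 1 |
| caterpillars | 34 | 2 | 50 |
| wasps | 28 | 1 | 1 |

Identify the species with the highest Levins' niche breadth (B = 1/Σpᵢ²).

Proportions for population P4 (n=255): 30/255=0.1176, 49/255=0.1922, 56/255=0.2196, 58/255=0.2275, 34/255=0.1333, 28/255=0.1098
Proportions for population P3 (n=151): 2/151=0.0132, 3/151=0.0199, 84/151=0.5563, 59/151=0.3907, 2/151=0.0132, 1/151=0.0066
Proportions for population P2 (n=242): 30/242=0.1240, 75/242=0.3099, 85/242=0.3512, 1/242=0.0041, 50/242=0.2066, 1/242=0.0041
Σp_P4ᵢ² = 0.1176² + 0.1922² + 0.2196² + 0.2275² + 0.1333² + 0.1098² = 0.013830 + 0.036941 + 0.048224 + 0.051756 + 0.017769 + 0.012056 = 0.180576
B_P4 = 1 / 0.180576 = 5.5378
Σp_P3ᵢ² = 0.0132² + 0.0199² + 0.5563² + 0.3907² + 0.0132² + 0.0066² = 0.000174 + 0.000396 + 0.309470 + 0.152646 + 0.000174 + 0.000044 = 0.462904
B_P3 = 1 / 0.462904 = 2.1603
Σp_P2ᵢ² = 0.1240² + 0.3099² + 0.3512² + 0.0041² + 0.2066² + 0.0041² = 0.015376 + 0.096038 + 0.123341 + 0.000017 + 0.042684 + 0.000017 = 0.277473
B_P2 = 1 / 0.277473 = 3.6040
Highest B → broadest niche (most generalist): population P4 (B = 5.54).

population P4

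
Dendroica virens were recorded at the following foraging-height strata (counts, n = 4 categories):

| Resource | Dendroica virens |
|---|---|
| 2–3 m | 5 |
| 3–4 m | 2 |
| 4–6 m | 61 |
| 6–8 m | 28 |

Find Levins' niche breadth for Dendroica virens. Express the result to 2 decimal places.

Proportions for Dendroica virens (n=96): 5/96=0.0521, 2/96=0.0208, 61/96=0.6354, 28/96=0.2917
Σpᵢ² = 0.0521² + 0.0208² + 0.6354² + 0.2917² = 0.002714 + 0.000433 + 0.403733 + 0.085089 = 0.491969
B = 1 / 0.491969 = 2.0326

2.03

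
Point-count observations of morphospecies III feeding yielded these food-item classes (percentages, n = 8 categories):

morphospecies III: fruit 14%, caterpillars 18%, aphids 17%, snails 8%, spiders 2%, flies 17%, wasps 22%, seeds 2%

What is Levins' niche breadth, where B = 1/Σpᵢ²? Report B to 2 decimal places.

6.05

Convert percentages to proportions (divide by 100).
Σpᵢ² = 0.14² + 0.18² + 0.17² + 0.08² + 0.02² + 0.17² + 0.22² + 0.02² = 0.0196 + 0.0324 + 0.0289 + 0.0064 + 0.0004 + 0.0289 + 0.0484 + 0.0004 = 0.1654
B = 1 / 0.1654 = 6.0459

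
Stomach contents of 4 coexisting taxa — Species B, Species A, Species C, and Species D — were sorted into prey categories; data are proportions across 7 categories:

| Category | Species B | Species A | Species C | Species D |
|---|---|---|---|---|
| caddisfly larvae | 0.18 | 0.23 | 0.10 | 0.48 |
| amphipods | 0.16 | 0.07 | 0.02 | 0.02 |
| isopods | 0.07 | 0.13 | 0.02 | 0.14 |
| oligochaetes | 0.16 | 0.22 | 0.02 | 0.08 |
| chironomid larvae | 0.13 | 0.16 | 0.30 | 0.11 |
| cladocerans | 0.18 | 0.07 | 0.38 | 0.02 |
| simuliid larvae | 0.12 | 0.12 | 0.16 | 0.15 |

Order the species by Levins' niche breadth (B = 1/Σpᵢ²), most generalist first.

Species B > Species A > Species C > Species D

Σp_Bᵢ² = 0.18² + 0.16² + 0.07² + 0.16² + 0.13² + 0.18² + 0.12² = 0.0324 + 0.0256 + 0.0049 + 0.0256 + 0.0169 + 0.0324 + 0.0144 = 0.1522
B_B = 1 / 0.1522 = 6.5703
Σp_Aᵢ² = 0.23² + 0.07² + 0.13² + 0.22² + 0.16² + 0.07² + 0.12² = 0.0529 + 0.0049 + 0.0169 + 0.0484 + 0.0256 + 0.0049 + 0.0144 = 0.1680
B_A = 1 / 0.1680 = 5.9524
Σp_Cᵢ² = 0.10² + 0.02² + 0.02² + 0.02² + 0.30² + 0.38² + 0.16² = 0.0100 + 0.0004 + 0.0004 + 0.0004 + 0.0900 + 0.1444 + 0.0256 = 0.2712
B_C = 1 / 0.2712 = 3.6873
Σp_Dᵢ² = 0.48² + 0.02² + 0.14² + 0.08² + 0.11² + 0.02² + 0.15² = 0.2304 + 0.0004 + 0.0196 + 0.0064 + 0.0121 + 0.0004 + 0.0225 = 0.2918
B_D = 1 / 0.2918 = 3.4270
Ranking by B (broadest → narrowest): Species B (6.57) > Species A (5.95) > Species C (3.69) > Species D (3.43)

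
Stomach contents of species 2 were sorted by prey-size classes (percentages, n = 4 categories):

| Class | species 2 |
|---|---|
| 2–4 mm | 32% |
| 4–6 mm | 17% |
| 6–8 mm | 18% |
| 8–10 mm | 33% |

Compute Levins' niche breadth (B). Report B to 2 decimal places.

3.67

Convert percentages to proportions (divide by 100).
Σpᵢ² = 0.32² + 0.17² + 0.18² + 0.33² = 0.1024 + 0.0289 + 0.0324 + 0.1089 = 0.2726
B = 1 / 0.2726 = 3.6684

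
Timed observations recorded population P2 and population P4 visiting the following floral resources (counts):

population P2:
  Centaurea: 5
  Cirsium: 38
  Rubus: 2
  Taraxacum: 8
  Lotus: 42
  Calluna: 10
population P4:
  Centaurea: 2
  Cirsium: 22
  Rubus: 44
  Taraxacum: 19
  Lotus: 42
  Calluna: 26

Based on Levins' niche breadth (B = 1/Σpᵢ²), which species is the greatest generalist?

Proportions for population P2 (n=105): 5/105=0.0476, 38/105=0.3619, 2/105=0.0190, 8/105=0.0762, 42/105=0.4000, 10/105=0.0952
Proportions for population P4 (n=155): 2/155=0.0129, 22/155=0.1419, 44/155=0.2839, 19/155=0.1226, 42/155=0.2710, 26/155=0.1677
Σp_P2ᵢ² = 0.0476² + 0.3619² + 0.0190² + 0.0762² + 0.4000² + 0.0952² = 0.002266 + 0.130972 + 0.000361 + 0.005806 + 0.160000 + 0.009063 = 0.308468
B_P2 = 1 / 0.308468 = 3.2418
Σp_P4ᵢ² = 0.0129² + 0.1419² + 0.2839² + 0.1226² + 0.2710² + 0.1677² = 0.000166 + 0.020136 + 0.080599 + 0.015031 + 0.073441 + 0.028123 = 0.217496
B_P4 = 1 / 0.217496 = 4.5978
Highest B → broadest niche (most generalist): population P4 (B = 4.60).

population P4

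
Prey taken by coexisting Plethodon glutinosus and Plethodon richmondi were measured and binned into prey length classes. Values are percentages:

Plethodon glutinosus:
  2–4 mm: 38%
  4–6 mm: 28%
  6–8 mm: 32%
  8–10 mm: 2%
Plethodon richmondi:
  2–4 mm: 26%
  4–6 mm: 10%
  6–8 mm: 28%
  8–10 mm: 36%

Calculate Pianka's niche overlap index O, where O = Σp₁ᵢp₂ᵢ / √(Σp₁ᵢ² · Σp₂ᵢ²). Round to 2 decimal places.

0.73

Convert percentages to proportions (divide by 100).
Σ p₁ᵢp₂ᵢ = 0.0988 + 0.0280 + 0.0896 + 0.0072 = 0.2236
Σp_1ᵢ² = 0.38² + 0.28² + 0.32² + 0.02² = 0.1444 + 0.0784 + 0.1024 + 0.0004 = 0.3256
Σp_2ᵢ² = 0.26² + 0.10² + 0.28² + 0.36² = 0.0676 + 0.0100 + 0.0784 + 0.1296 = 0.2856
O = 0.2236 / √(0.3256 × 0.2856) = 0.2236 / 0.30494 = 0.7333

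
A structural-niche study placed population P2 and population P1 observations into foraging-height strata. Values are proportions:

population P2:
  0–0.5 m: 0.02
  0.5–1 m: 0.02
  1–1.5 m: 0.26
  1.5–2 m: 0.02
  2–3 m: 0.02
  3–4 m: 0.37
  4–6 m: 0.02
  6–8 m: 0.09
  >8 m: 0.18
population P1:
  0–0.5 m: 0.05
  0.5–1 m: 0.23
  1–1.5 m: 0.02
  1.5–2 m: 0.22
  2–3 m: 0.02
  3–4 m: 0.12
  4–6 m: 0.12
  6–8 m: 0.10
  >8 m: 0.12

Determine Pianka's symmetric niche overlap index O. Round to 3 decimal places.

Σ p₁ᵢp₂ᵢ = 0.0010 + 0.0046 + 0.0052 + 0.0044 + 0.0004 + 0.0444 + 0.0024 + 0.0090 + 0.0216 = 0.0930
Σp_1ᵢ² = 0.02² + 0.02² + 0.26² + 0.02² + 0.02² + 0.37² + 0.02² + 0.09² + 0.18² = 0.0004 + 0.0004 + 0.0676 + 0.0004 + 0.0004 + 0.1369 + 0.0004 + 0.0081 + 0.0324 = 0.2470
Σp_2ᵢ² = 0.05² + 0.23² + 0.02² + 0.22² + 0.02² + 0.12² + 0.12² + 0.10² + 0.12² = 0.0025 + 0.0529 + 0.0004 + 0.0484 + 0.0004 + 0.0144 + 0.0144 + 0.0100 + 0.0144 = 0.1578
O = 0.0930 / √(0.2470 × 0.1578) = 0.0930 / 0.197425 = 0.47106

0.471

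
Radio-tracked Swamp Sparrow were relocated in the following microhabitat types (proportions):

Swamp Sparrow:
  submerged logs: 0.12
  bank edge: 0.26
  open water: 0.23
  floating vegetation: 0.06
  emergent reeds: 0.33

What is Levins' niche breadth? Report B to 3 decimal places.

Σpᵢ² = 0.12² + 0.26² + 0.23² + 0.06² + 0.33² = 0.0144 + 0.0676 + 0.0529 + 0.0036 + 0.1089 = 0.2474
B = 1 / 0.2474 = 4.04204

4.042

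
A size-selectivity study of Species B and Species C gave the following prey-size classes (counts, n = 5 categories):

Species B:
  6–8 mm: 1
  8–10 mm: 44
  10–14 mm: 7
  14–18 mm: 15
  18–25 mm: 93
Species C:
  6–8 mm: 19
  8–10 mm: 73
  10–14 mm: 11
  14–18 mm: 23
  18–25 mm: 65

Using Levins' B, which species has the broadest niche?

Species C

Proportions for Species B (n=160): 1/160=0.0063, 44/160=0.2750, 7/160=0.0438, 15/160=0.0938, 93/160=0.5813
Proportions for Species C (n=191): 19/191=0.0995, 73/191=0.3822, 11/191=0.0576, 23/191=0.1204, 65/191=0.3403
Σp_Bᵢ² = 0.0063² + 0.2750² + 0.0438² + 0.0938² + 0.5813² = 0.000040 + 0.075625 + 0.001918 + 0.008798 + 0.337910 = 0.424291
B_B = 1 / 0.424291 = 2.3569
Σp_Cᵢ² = 0.0995² + 0.3822² + 0.0576² + 0.1204² + 0.3403² = 0.009900 + 0.146077 + 0.003318 + 0.014496 + 0.115804 = 0.289595
B_C = 1 / 0.289595 = 3.4531
Highest B → broadest niche (most generalist): Species C (B = 3.45).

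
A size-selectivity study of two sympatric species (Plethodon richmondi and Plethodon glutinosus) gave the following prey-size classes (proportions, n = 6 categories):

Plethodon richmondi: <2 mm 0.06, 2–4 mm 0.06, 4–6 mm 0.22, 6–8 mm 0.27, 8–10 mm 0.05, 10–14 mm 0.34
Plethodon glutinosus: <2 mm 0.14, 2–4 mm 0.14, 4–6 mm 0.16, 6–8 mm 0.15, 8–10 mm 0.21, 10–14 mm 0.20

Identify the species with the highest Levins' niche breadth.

Plethodon glutinosus

Σp_richᵢ² = 0.06² + 0.06² + 0.22² + 0.27² + 0.05² + 0.34² = 0.0036 + 0.0036 + 0.0484 + 0.0729 + 0.0025 + 0.1156 = 0.2466
B_rich = 1 / 0.2466 = 4.0552
Σp_glutᵢ² = 0.14² + 0.14² + 0.16² + 0.15² + 0.21² + 0.20² = 0.0196 + 0.0196 + 0.0256 + 0.0225 + 0.0441 + 0.0400 = 0.1714
B_glut = 1 / 0.1714 = 5.8343
Highest B → broadest niche (most generalist): Plethodon glutinosus (B = 5.83).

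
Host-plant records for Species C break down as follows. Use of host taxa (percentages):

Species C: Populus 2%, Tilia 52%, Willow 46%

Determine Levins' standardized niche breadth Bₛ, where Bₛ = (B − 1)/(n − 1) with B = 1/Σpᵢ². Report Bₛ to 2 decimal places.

Convert percentages to proportions (divide by 100).
Σpᵢ² = 0.02² + 0.52² + 0.46² = 0.0004 + 0.2704 + 0.2116 = 0.4824
B = 1 / 0.4824 = 2.0730
Bₛ = (B − 1)/(n − 1) = (2.0730 − 1)/(3 − 1) = 1.0730/2 = 0.5365

0.54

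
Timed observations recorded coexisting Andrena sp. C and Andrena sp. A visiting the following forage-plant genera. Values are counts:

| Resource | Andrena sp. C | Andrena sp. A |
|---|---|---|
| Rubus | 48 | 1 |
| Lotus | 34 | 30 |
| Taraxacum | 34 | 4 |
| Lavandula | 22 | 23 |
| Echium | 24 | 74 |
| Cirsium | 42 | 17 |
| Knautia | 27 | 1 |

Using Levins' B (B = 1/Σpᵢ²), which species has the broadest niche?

Andrena sp. C

Proportions for Andrena sp. C (n=231): 48/231=0.2078, 34/231=0.1472, 34/231=0.1472, 22/231=0.0952, 24/231=0.1039, 42/231=0.1818, 27/231=0.1169
Proportions for Andrena sp. A (n=150): 1/150=0.0067, 30/150=0.2000, 4/150=0.0267, 23/150=0.1533, 74/150=0.4933, 17/150=0.1133, 1/150=0.0067
Σp_Cᵢ² = 0.2078² + 0.1472² + 0.1472² + 0.0952² + 0.1039² + 0.1818² + 0.1169² = 0.043181 + 0.021668 + 0.021668 + 0.009063 + 0.010795 + 0.033051 + 0.013666 = 0.153092
B_C = 1 / 0.153092 = 6.5320
Σp_Aᵢ² = 0.0067² + 0.2000² + 0.0267² + 0.1533² + 0.4933² + 0.1133² + 0.0067² = 0.000045 + 0.040000 + 0.000713 + 0.023501 + 0.243345 + 0.012837 + 0.000045 = 0.320486
B_A = 1 / 0.320486 = 3.1203
Highest B → broadest niche (most generalist): Andrena sp. C (B = 6.53).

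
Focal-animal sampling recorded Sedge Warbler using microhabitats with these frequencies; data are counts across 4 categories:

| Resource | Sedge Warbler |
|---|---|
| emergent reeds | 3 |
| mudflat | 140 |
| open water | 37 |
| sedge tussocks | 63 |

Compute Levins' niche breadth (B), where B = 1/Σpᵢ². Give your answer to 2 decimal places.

2.37

Proportions for Sedge Warbler (n=243): 3/243=0.0123, 140/243=0.5761, 37/243=0.1523, 63/243=0.2593
Σpᵢ² = 0.0123² + 0.5761² + 0.1523² + 0.2593² = 0.000151 + 0.331891 + 0.023195 + 0.067236 = 0.422473
B = 1 / 0.422473 = 2.3670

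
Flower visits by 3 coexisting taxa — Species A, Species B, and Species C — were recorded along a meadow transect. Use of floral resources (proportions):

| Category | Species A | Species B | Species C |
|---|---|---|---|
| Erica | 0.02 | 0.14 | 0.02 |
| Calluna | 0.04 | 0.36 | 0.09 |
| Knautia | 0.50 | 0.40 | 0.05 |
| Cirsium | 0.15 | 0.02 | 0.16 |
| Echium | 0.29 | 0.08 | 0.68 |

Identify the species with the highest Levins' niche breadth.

Species B

Σp_Aᵢ² = 0.02² + 0.04² + 0.50² + 0.15² + 0.29² = 0.0004 + 0.0016 + 0.2500 + 0.0225 + 0.0841 = 0.3586
B_A = 1 / 0.3586 = 2.7886
Σp_Bᵢ² = 0.14² + 0.36² + 0.40² + 0.02² + 0.08² = 0.0196 + 0.1296 + 0.1600 + 0.0004 + 0.0064 = 0.3160
B_B = 1 / 0.3160 = 3.1646
Σp_Cᵢ² = 0.02² + 0.09² + 0.05² + 0.16² + 0.68² = 0.0004 + 0.0081 + 0.0025 + 0.0256 + 0.4624 = 0.4990
B_C = 1 / 0.4990 = 2.0040
Highest B → broadest niche (most generalist): Species B (B = 3.16).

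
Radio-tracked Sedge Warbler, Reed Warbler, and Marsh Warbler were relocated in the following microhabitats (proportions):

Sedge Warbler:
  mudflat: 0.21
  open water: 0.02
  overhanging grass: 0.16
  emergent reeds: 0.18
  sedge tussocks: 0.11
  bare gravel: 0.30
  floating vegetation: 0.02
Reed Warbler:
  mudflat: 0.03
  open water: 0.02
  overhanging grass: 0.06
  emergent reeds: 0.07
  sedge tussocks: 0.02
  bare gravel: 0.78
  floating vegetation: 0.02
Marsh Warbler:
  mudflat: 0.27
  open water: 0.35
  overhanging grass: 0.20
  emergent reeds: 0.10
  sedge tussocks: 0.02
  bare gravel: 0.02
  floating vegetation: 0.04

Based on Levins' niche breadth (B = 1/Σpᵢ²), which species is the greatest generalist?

Σp_Sedgᵢ² = 0.21² + 0.02² + 0.16² + 0.18² + 0.11² + 0.30² + 0.02² = 0.0441 + 0.0004 + 0.0256 + 0.0324 + 0.0121 + 0.0900 + 0.0004 = 0.2050
B_Sedg = 1 / 0.2050 = 4.8780
Σp_Reedᵢ² = 0.03² + 0.02² + 0.06² + 0.07² + 0.02² + 0.78² + 0.02² = 0.0009 + 0.0004 + 0.0036 + 0.0049 + 0.0004 + 0.6084 + 0.0004 = 0.6190
B_Reed = 1 / 0.6190 = 1.6155
Σp_Marsᵢ² = 0.27² + 0.35² + 0.20² + 0.10² + 0.02² + 0.02² + 0.04² = 0.0729 + 0.1225 + 0.0400 + 0.0100 + 0.0004 + 0.0004 + 0.0016 = 0.2478
B_Mars = 1 / 0.2478 = 4.0355
Highest B → broadest niche (most generalist): Sedge Warbler (B = 4.88).

Sedge Warbler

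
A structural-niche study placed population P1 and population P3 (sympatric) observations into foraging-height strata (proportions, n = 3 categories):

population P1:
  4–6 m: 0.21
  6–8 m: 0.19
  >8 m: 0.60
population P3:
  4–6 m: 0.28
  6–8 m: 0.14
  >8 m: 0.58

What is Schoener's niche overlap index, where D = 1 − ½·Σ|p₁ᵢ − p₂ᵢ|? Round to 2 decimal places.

0.93

Σ|p₁ᵢ − p₂ᵢ| = 0.07 + 0.05 + 0.02 = 0.14
D = 1 − ½ × 0.14 = 1 − 0.070 = 0.9300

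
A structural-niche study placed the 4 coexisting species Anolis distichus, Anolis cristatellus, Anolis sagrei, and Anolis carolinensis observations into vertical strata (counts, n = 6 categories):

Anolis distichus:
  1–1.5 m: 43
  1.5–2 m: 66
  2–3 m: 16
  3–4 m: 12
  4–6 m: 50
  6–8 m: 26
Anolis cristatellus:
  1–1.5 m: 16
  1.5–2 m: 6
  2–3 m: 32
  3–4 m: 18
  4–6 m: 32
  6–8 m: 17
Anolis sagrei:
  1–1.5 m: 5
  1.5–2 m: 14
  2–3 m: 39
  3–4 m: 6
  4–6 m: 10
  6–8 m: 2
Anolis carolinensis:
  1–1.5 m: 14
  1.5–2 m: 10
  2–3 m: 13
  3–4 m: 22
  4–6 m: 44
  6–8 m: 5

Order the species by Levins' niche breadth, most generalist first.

Proportions for Anolis distichus (n=213): 43/213=0.2019, 66/213=0.3099, 16/213=0.0751, 12/213=0.0563, 50/213=0.2347, 26/213=0.1221
Proportions for Anolis cristatellus (n=121): 16/121=0.1322, 6/121=0.0496, 32/121=0.2645, 18/121=0.1488, 32/121=0.2645, 17/121=0.1405
Proportions for Anolis sagrei (n=76): 5/76=0.0658, 14/76=0.1842, 39/76=0.5132, 6/76=0.0789, 10/76=0.1316, 2/76=0.0263
Proportions for Anolis carolinensis (n=108): 14/108=0.1296, 10/108=0.0926, 13/108=0.1204, 22/108=0.2037, 44/108=0.4074, 5/108=0.0463
Σp_distᵢ² = 0.2019² + 0.3099² + 0.0751² + 0.0563² + 0.2347² + 0.1221² = 0.040764 + 0.096038 + 0.005640 + 0.003170 + 0.055084 + 0.014908 = 0.215604
B_dist = 1 / 0.215604 = 4.6381
Σp_crisᵢ² = 0.1322² + 0.0496² + 0.2645² + 0.1488² + 0.2645² + 0.1405² = 0.017477 + 0.002460 + 0.069960 + 0.022141 + 0.069960 + 0.019740 = 0.201738
B_cris = 1 / 0.201738 = 4.9569
Σp_sagrᵢ² = 0.0658² + 0.1842² + 0.5132² + 0.0789² + 0.1316² + 0.0263² = 0.004330 + 0.033930 + 0.263374 + 0.006225 + 0.017319 + 0.000692 = 0.325870
B_sagr = 1 / 0.325870 = 3.0687
Σp_caroᵢ² = 0.1296² + 0.0926² + 0.1204² + 0.2037² + 0.4074² + 0.0463² = 0.016796 + 0.008575 + 0.014496 + 0.041494 + 0.165975 + 0.002144 = 0.249480
B_caro = 1 / 0.249480 = 4.0083
Ranking by B (broadest → narrowest): Anolis cristatellus (4.96) > Anolis distichus (4.64) > Anolis carolinensis (4.01) > Anolis sagrei (3.07)

Anolis cristatellus > Anolis distichus > Anolis carolinensis > Anolis sagrei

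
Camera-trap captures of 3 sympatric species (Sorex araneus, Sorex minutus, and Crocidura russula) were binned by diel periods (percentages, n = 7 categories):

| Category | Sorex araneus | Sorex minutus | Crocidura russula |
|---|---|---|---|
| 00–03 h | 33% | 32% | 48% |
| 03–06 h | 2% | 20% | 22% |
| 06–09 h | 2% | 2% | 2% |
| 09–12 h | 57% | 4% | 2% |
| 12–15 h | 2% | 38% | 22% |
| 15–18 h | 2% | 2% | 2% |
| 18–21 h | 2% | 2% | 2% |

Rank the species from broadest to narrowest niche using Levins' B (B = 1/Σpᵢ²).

Sorex minutus > Crocidura russula > Sorex araneus

Convert percentages to proportions (divide by 100).
Σp_aranᵢ² = 0.33² + 0.02² + 0.02² + 0.57² + 0.02² + 0.02² + 0.02² = 0.1089 + 0.0004 + 0.0004 + 0.3249 + 0.0004 + 0.0004 + 0.0004 = 0.4358
B_aran = 1 / 0.4358 = 2.2946
Σp_minuᵢ² = 0.32² + 0.20² + 0.02² + 0.04² + 0.38² + 0.02² + 0.02² = 0.1024 + 0.0400 + 0.0004 + 0.0016 + 0.1444 + 0.0004 + 0.0004 = 0.2896
B_minu = 1 / 0.2896 = 3.4530
Σp_russᵢ² = 0.48² + 0.22² + 0.02² + 0.02² + 0.22² + 0.02² + 0.02² = 0.2304 + 0.0484 + 0.0004 + 0.0004 + 0.0484 + 0.0004 + 0.0004 = 0.3288
B_russ = 1 / 0.3288 = 3.0414
Ranking by B (broadest → narrowest): Sorex minutus (3.45) > Crocidura russula (3.04) > Sorex araneus (2.29)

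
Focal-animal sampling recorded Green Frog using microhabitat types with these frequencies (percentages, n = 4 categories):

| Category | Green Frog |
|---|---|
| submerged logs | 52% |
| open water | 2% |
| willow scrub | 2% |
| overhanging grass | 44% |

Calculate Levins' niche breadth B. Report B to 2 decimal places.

Convert percentages to proportions (divide by 100).
Σpᵢ² = 0.52² + 0.02² + 0.02² + 0.44² = 0.2704 + 0.0004 + 0.0004 + 0.1936 = 0.4648
B = 1 / 0.4648 = 2.1515

2.15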